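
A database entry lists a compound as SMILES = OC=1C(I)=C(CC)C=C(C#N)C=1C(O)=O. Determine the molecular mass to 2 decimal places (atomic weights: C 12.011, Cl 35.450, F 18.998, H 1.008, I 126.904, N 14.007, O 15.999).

317.08 g/mol

First, the molecular formula is C10H8INO3 (counting implicit H from valence).
  C: 10 × 12.011 = 120.110
  H: 8 × 1.008 = 8.064
  I: 1 × 126.904 = 126.904
  N: 1 × 14.007 = 14.007
  O: 3 × 15.999 = 47.997
Sum: 10×12.011 + 8×1.008 + 1×126.904 + 1×14.007 + 3×15.999 = 317.082 → 317.08 g/mol.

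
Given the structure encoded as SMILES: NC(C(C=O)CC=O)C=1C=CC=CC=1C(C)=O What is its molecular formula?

Walk through each heavy atom and fill implicit hydrogens from standard valence (C 4, N 3, O 2, S 2, halogen 1):
  atom 1: N, bond orders sum to 1 (valence 3) → 2 H
  atom 2: C, bond orders sum to 3 (valence 4) → 1 H
  atom 3: C, bond orders sum to 3 (valence 4) → 1 H
  atom 4: C, bond orders sum to 3 (valence 4) → 1 H
  atom 5: O, bond orders sum to 2 (valence 2) → 0 H
  atom 6: C, bond orders sum to 2 (valence 4) → 2 H
  atom 7: C, bond orders sum to 3 (valence 4) → 1 H
  atom 8: O, bond orders sum to 2 (valence 2) → 0 H
  atom 9: C, bond orders sum to 4 (valence 4) → 0 H
  atom 10: C, bond orders sum to 3 (valence 4) → 1 H
  atom 11: C, bond orders sum to 3 (valence 4) → 1 H
  atom 12: C, bond orders sum to 3 (valence 4) → 1 H
  atom 13: C, bond orders sum to 3 (valence 4) → 1 H
  atom 14: C, bond orders sum to 4 (valence 4) → 0 H
  atom 15: C, bond orders sum to 4 (valence 4) → 0 H
  atom 16: C, bond orders sum to 1 (valence 4) → 3 H
  atom 17: O, bond orders sum to 2 (valence 2) → 0 H
Totals → C:13, H:15, N:1, O:3.
In Hill order: C13H15NO3.

C13H15NO3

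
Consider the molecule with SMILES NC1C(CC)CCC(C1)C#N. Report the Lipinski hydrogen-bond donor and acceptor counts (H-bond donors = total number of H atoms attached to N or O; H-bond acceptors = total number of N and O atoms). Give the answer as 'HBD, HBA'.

2, 2

Donors: find every N or O and count the H atoms it carries.
  atom 1 (N): bond orders sum to 1 → 2 H
  atom 11 (N): bond orders sum to 3 → 0 H
Lipinski HBD = 2.
Acceptors: N atoms = 2, O atoms = 0 → HBA = 2.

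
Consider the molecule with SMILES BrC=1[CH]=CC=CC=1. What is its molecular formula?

C6H5Br

Walk through each heavy atom and fill implicit hydrogens from standard valence (C 4, N 3, O 2, S 2, halogen 1):
  atom 1: Br (halogen, monovalent) → 0 H
  atom 2: C, bond orders sum to 4 (valence 4) → 0 H
  atom 3: C with explicit H count 1
  atom 4: C, bond orders sum to 3 (valence 4) → 1 H
  atom 5: C, bond orders sum to 3 (valence 4) → 1 H
  atom 6: C, bond orders sum to 3 (valence 4) → 1 H
  atom 7: C, bond orders sum to 3 (valence 4) → 1 H
Totals → C:6, H:5, Br:1.
In Hill order: C6H5Br.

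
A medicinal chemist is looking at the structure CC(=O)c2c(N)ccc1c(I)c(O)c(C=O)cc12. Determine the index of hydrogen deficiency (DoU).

Molecular formula: C13H10INO3.
DoU = (2C + 2 + N − H − X) / 2, where X is the halogen count and O/S are ignored.
    = (2·13 + 2 + 1 − 10 − 1) / 2 = 18 / 2 = 9.

9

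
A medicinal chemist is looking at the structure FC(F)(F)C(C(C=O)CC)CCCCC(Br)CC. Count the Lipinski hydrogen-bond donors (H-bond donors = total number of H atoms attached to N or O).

0

Donors: find every N or O and count the H atoms it carries.
  atom 8 (O): bond orders sum to 2 → 0 H
Lipinski HBD = 0.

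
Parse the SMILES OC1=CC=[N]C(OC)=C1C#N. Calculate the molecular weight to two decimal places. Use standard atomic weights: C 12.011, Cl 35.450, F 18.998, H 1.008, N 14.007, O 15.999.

150.14 g/mol

First, the molecular formula is C7H6N2O2 (counting implicit H from valence).
  C: 7 × 12.011 = 84.077
  H: 6 × 1.008 = 6.048
  N: 2 × 14.007 = 28.014
  O: 2 × 15.999 = 31.998
Sum: 7×12.011 + 6×1.008 + 2×14.007 + 2×15.999 = 150.137 → 150.14 g/mol.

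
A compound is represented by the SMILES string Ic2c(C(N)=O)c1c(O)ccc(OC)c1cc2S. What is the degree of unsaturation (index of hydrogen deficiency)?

8

Molecular formula: C12H10INO3S.
DoU = (2C + 2 + N − H − X) / 2, where X is the halogen count and O/S are ignored.
    = (2·12 + 2 + 1 − 10 − 1) / 2 = 16 / 2 = 8.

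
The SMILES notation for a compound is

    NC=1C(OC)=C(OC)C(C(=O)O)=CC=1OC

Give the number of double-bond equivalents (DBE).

Molecular formula: C10H13NO5.
DoU = (2C + 2 + N − H − X) / 2, where X is the halogen count and O/S are ignored.
    = (2·10 + 2 + 1 − 13 − 0) / 2 = 10 / 2 = 5.

5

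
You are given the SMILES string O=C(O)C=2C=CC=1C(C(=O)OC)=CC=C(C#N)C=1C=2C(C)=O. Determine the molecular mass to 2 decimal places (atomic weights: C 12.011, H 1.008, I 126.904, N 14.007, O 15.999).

First, the molecular formula is C16H11NO5 (counting implicit H from valence).
  C: 16 × 12.011 = 192.176
  H: 11 × 1.008 = 11.088
  N: 1 × 14.007 = 14.007
  O: 5 × 15.999 = 79.995
Sum: 16×12.011 + 11×1.008 + 1×14.007 + 5×15.999 = 297.266 → 297.27 g/mol.

297.27 g/mol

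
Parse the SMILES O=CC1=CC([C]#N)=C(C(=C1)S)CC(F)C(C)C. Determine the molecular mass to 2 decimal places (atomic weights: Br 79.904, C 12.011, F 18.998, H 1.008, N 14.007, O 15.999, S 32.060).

First, the molecular formula is C13H14FNOS (counting implicit H from valence).
  C: 13 × 12.011 = 156.143
  F: 1 × 18.998 = 18.998
  H: 14 × 1.008 = 14.112
  N: 1 × 14.007 = 14.007
  O: 1 × 15.999 = 15.999
  S: 1 × 32.060 = 32.060
Sum: 13×12.011 + 1×18.998 + 14×1.008 + 1×14.007 + 1×15.999 + 1×32.060 = 251.319 → 251.32 g/mol.

251.32 g/mol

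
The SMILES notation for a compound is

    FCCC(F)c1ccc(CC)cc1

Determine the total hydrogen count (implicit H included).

Walk through each heavy atom and fill implicit hydrogens from standard valence (C 4, N 3, O 2, S 2, halogen 1); for lowercase aromatic atoms, an aromatic c carries 1 H when it has two neighbours and 0 H with three, and aromatic n carries 0 H:
  atom 1: F (halogen, monovalent) → 0 H
  atom 2: C, bond orders sum to 2 (valence 4) → 2 H
  atom 3: C, bond orders sum to 2 (valence 4) → 2 H
  atom 4: C, bond orders sum to 3 (valence 4) → 1 H
  atom 5: F (halogen, monovalent) → 0 H
  atom 6: aromatic c, 3 neighbours → 0 H
  atom 7: aromatic c, 2 neighbours → 1 H
  atom 8: aromatic c, 2 neighbours → 1 H
  atom 9: aromatic c, 3 neighbours → 0 H
  atom 10: C, bond orders sum to 2 (valence 4) → 2 H
  atom 11: C, bond orders sum to 1 (valence 4) → 3 H
  atom 12: aromatic c, 2 neighbours → 1 H
  atom 13: aromatic c, 2 neighbours → 1 H
Total hydrogens: 14.

14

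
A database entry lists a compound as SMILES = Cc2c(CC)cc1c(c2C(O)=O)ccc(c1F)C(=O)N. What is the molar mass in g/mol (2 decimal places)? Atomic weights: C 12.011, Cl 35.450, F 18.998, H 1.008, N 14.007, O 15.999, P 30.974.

275.28 g/mol

First, the molecular formula is C15H14FNO3 (counting implicit H from valence).
  C: 15 × 12.011 = 180.165
  F: 1 × 18.998 = 18.998
  H: 14 × 1.008 = 14.112
  N: 1 × 14.007 = 14.007
  O: 3 × 15.999 = 47.997
Sum: 15×12.011 + 1×18.998 + 14×1.008 + 1×14.007 + 3×15.999 = 275.279 → 275.28 g/mol.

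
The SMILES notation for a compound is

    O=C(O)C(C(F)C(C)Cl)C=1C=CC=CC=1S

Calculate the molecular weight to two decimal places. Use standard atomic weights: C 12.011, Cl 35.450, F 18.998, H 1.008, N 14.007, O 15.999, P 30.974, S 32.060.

First, the molecular formula is C11H12ClFO2S (counting implicit H from valence).
  C: 11 × 12.011 = 132.121
  Cl: 1 × 35.450 = 35.450
  F: 1 × 18.998 = 18.998
  H: 12 × 1.008 = 12.096
  O: 2 × 15.999 = 31.998
  S: 1 × 32.060 = 32.060
Sum: 11×12.011 + 1×35.450 + 1×18.998 + 12×1.008 + 2×15.999 + 1×32.060 = 262.723 → 262.72 g/mol.

262.72 g/mol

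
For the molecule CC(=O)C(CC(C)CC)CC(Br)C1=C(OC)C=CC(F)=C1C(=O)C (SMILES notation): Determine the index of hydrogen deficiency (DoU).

6

Molecular formula: C19H26BrFO3.
DoU = (2C + 2 + N − H − X) / 2, where X is the halogen count and O/S are ignored.
    = (2·19 + 2 + 0 − 26 − 2) / 2 = 12 / 2 = 6.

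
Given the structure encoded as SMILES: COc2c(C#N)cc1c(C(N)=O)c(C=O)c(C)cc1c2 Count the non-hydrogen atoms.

20

Every atom symbol written in the SMILES (organic subset) is one heavy atom; implicit H are not written.
Heavy atoms by element → C:15, N:2, O:3.
Total: 20.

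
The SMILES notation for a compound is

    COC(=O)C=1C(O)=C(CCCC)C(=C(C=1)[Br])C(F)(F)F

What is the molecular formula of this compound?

Walk through each heavy atom and fill implicit hydrogens from standard valence (C 4, N 3, O 2, S 2, halogen 1):
  atom 1: C, bond orders sum to 1 (valence 4) → 3 H
  atom 2: O, bond orders sum to 2 (valence 2) → 0 H
  atom 3: C, bond orders sum to 4 (valence 4) → 0 H
  atom 4: O, bond orders sum to 2 (valence 2) → 0 H
  atom 5: C, bond orders sum to 4 (valence 4) → 0 H
  atom 6: C, bond orders sum to 4 (valence 4) → 0 H
  atom 7: O, bond orders sum to 1 (valence 2) → 1 H
  atom 8: C, bond orders sum to 4 (valence 4) → 0 H
  atom 9: C, bond orders sum to 2 (valence 4) → 2 H
  atom 10: C, bond orders sum to 2 (valence 4) → 2 H
  atom 11: C, bond orders sum to 2 (valence 4) → 2 H
  atom 12: C, bond orders sum to 1 (valence 4) → 3 H
  atom 13: C, bond orders sum to 4 (valence 4) → 0 H
  atom 14: C, bond orders sum to 4 (valence 4) → 0 H
  atom 15: C, bond orders sum to 3 (valence 4) → 1 H
  atom 16: Br with explicit H count 0
  atom 17: C, bond orders sum to 4 (valence 4) → 0 H
  atom 18: F (halogen, monovalent) → 0 H
  atom 19: F (halogen, monovalent) → 0 H
  atom 20: F (halogen, monovalent) → 0 H
Totals → C:13, H:14, Br:1, F:3, O:3.

C13H14BrF3O3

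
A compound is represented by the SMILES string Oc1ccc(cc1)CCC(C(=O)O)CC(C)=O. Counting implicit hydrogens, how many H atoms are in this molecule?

Walk through each heavy atom and fill implicit hydrogens from standard valence (C 4, N 3, O 2, S 2, halogen 1); for lowercase aromatic atoms, an aromatic c carries 1 H when it has two neighbours and 0 H with three, and aromatic n carries 0 H:
  atom 1: O, bond orders sum to 1 (valence 2) → 1 H
  atom 2: aromatic c, 3 neighbours → 0 H
  atom 3: aromatic c, 2 neighbours → 1 H
  atom 4: aromatic c, 2 neighbours → 1 H
  atom 5: aromatic c, 3 neighbours → 0 H
  atom 6: aromatic c, 2 neighbours → 1 H
  atom 7: aromatic c, 2 neighbours → 1 H
  atom 8: C, bond orders sum to 2 (valence 4) → 2 H
  atom 9: C, bond orders sum to 2 (valence 4) → 2 H
  atom 10: C, bond orders sum to 3 (valence 4) → 1 H
  atom 11: C, bond orders sum to 4 (valence 4) → 0 H
  atom 12: O, bond orders sum to 2 (valence 2) → 0 H
  atom 13: O, bond orders sum to 1 (valence 2) → 1 H
  atom 14: C, bond orders sum to 2 (valence 4) → 2 H
  atom 15: C, bond orders sum to 4 (valence 4) → 0 H
  atom 16: C, bond orders sum to 1 (valence 4) → 3 H
  atom 17: O, bond orders sum to 2 (valence 2) → 0 H
Total hydrogens: 16.

16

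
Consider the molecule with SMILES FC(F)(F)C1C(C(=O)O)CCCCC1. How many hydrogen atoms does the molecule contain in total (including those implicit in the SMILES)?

13

Walk through each heavy atom and fill implicit hydrogens from standard valence (C 4, N 3, O 2, S 2, halogen 1):
  atom 1: F (halogen, monovalent) → 0 H
  atom 2: C, bond orders sum to 4 (valence 4) → 0 H
  atom 3: F (halogen, monovalent) → 0 H
  atom 4: F (halogen, monovalent) → 0 H
  atom 5: C, bond orders sum to 3 (valence 4) → 1 H
  atom 6: C, bond orders sum to 3 (valence 4) → 1 H
  atom 7: C, bond orders sum to 4 (valence 4) → 0 H
  atom 8: O, bond orders sum to 2 (valence 2) → 0 H
  atom 9: O, bond orders sum to 1 (valence 2) → 1 H
  atom 10: C, bond orders sum to 2 (valence 4) → 2 H
  atom 11: C, bond orders sum to 2 (valence 4) → 2 H
  atom 12: C, bond orders sum to 2 (valence 4) → 2 H
  atom 13: C, bond orders sum to 2 (valence 4) → 2 H
  atom 14: C, bond orders sum to 2 (valence 4) → 2 H
Total hydrogens: 13.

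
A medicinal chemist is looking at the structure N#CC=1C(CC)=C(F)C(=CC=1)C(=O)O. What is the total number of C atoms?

Count every carbon token in the SMILES (each C, including those in ring-closure positions and inside branches).
Carbon count: 10.

10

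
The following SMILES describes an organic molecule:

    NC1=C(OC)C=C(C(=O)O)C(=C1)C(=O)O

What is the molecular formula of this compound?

Walk through each heavy atom and fill implicit hydrogens from standard valence (C 4, N 3, O 2, S 2, halogen 1):
  atom 1: N, bond orders sum to 1 (valence 3) → 2 H
  atom 2: C, bond orders sum to 4 (valence 4) → 0 H
  atom 3: C, bond orders sum to 4 (valence 4) → 0 H
  atom 4: O, bond orders sum to 2 (valence 2) → 0 H
  atom 5: C, bond orders sum to 1 (valence 4) → 3 H
  atom 6: C, bond orders sum to 3 (valence 4) → 1 H
  atom 7: C, bond orders sum to 4 (valence 4) → 0 H
  atom 8: C, bond orders sum to 4 (valence 4) → 0 H
  atom 9: O, bond orders sum to 2 (valence 2) → 0 H
  atom 10: O, bond orders sum to 1 (valence 2) → 1 H
  atom 11: C, bond orders sum to 4 (valence 4) → 0 H
  atom 12: C, bond orders sum to 3 (valence 4) → 1 H
  atom 13: C, bond orders sum to 4 (valence 4) → 0 H
  atom 14: O, bond orders sum to 2 (valence 2) → 0 H
  atom 15: O, bond orders sum to 1 (valence 2) → 1 H
Totals → C:9, H:9, N:1, O:5.
In Hill order: C9H9NO5.

C9H9NO5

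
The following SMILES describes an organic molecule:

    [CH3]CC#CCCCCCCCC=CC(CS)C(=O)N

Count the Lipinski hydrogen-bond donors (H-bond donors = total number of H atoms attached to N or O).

Donors: find every N or O and count the H atoms it carries.
  atom 18 (O): bond orders sum to 2 → 0 H
  atom 19 (N): bond orders sum to 1 → 2 H
Lipinski HBD = 2.

2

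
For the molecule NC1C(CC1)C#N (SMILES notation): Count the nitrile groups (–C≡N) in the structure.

1

The nitrile motif appears at heavy-atom position 6 in the SMILES.
Other groups present: 1 primary amine.
Nitrile count: 1.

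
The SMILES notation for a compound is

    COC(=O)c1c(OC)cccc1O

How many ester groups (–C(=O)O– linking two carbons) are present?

1

The ester motif appears at heavy-atom position 3 in the SMILES.
Other groups present: 1 ether, 1 hydroxyl.
Ester count: 1.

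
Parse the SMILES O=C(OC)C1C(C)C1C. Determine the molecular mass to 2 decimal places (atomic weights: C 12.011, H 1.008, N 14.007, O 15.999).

128.17 g/mol

First, the molecular formula is C7H12O2 (counting implicit H from valence).
  C: 7 × 12.011 = 84.077
  H: 12 × 1.008 = 12.096
  O: 2 × 15.999 = 31.998
Sum: 7×12.011 + 12×1.008 + 2×15.999 = 128.171 → 128.17 g/mol.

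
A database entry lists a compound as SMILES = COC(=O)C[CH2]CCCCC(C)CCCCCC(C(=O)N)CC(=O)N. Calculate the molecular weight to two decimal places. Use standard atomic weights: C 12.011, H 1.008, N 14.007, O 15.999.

First, the molecular formula is C19H36N2O4 (counting implicit H from valence).
  C: 19 × 12.011 = 228.209
  H: 36 × 1.008 = 36.288
  N: 2 × 14.007 = 28.014
  O: 4 × 15.999 = 63.996
Sum: 19×12.011 + 36×1.008 + 2×14.007 + 4×15.999 = 356.507 → 356.51 g/mol.

356.51 g/mol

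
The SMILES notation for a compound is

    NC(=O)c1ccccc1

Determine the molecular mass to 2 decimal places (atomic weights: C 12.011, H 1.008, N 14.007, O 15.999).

First, the molecular formula is C7H7NO (counting implicit H from valence).
  C: 7 × 12.011 = 84.077
  H: 7 × 1.008 = 7.056
  N: 1 × 14.007 = 14.007
  O: 1 × 15.999 = 15.999
Sum: 7×12.011 + 7×1.008 + 1×14.007 + 1×15.999 = 121.139 → 121.14 g/mol.

121.14 g/mol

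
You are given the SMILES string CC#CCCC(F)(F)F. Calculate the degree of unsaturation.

2

Degree of unsaturation = (number of rings) + (number of π bonds).
Ring closures in the SMILES: 0.
π bonds: 1 triple bond (each 2 DoU) → 2 DoU from unsaturation.
Total DoU = 0 + 2 = 2.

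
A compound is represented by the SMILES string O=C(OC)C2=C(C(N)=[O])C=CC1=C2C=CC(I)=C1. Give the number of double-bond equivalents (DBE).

Molecular formula: C13H10INO3.
DoU = (2C + 2 + N − H − X) / 2, where X is the halogen count and O/S are ignored.
    = (2·13 + 2 + 1 − 10 − 1) / 2 = 18 / 2 = 9.

9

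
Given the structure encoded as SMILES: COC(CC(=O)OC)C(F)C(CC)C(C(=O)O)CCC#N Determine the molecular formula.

C14H22FNO5

Walk through each heavy atom and fill implicit hydrogens from standard valence (C 4, N 3, O 2, S 2, halogen 1):
  atom 1: C, bond orders sum to 1 (valence 4) → 3 H
  atom 2: O, bond orders sum to 2 (valence 2) → 0 H
  atom 3: C, bond orders sum to 3 (valence 4) → 1 H
  atom 4: C, bond orders sum to 2 (valence 4) → 2 H
  atom 5: C, bond orders sum to 4 (valence 4) → 0 H
  atom 6: O, bond orders sum to 2 (valence 2) → 0 H
  atom 7: O, bond orders sum to 2 (valence 2) → 0 H
  atom 8: C, bond orders sum to 1 (valence 4) → 3 H
  atom 9: C, bond orders sum to 3 (valence 4) → 1 H
  atom 10: F (halogen, monovalent) → 0 H
  atom 11: C, bond orders sum to 3 (valence 4) → 1 H
  atom 12: C, bond orders sum to 2 (valence 4) → 2 H
  atom 13: C, bond orders sum to 1 (valence 4) → 3 H
  atom 14: C, bond orders sum to 3 (valence 4) → 1 H
  atom 15: C, bond orders sum to 4 (valence 4) → 0 H
  atom 16: O, bond orders sum to 2 (valence 2) → 0 H
  atom 17: O, bond orders sum to 1 (valence 2) → 1 H
  atom 18: C, bond orders sum to 2 (valence 4) → 2 H
  atom 19: C, bond orders sum to 2 (valence 4) → 2 H
  atom 20: C, bond orders sum to 4 (valence 4) → 0 H
  atom 21: N, bond orders sum to 3 (valence 3) → 0 H
Totals → C:14, H:22, F:1, N:1, O:5.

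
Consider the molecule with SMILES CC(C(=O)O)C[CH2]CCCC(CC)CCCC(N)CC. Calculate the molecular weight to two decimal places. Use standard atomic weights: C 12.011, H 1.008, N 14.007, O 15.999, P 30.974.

285.47 g/mol

First, the molecular formula is C17H35NO2 (counting implicit H from valence).
  C: 17 × 12.011 = 204.187
  H: 35 × 1.008 = 35.280
  N: 1 × 14.007 = 14.007
  O: 2 × 15.999 = 31.998
Sum: 17×12.011 + 35×1.008 + 1×14.007 + 2×15.999 = 285.472 → 285.47 g/mol.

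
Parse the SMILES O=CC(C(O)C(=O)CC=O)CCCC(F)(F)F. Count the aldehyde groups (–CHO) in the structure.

The aldehyde motif appears at heavy-atom positions 2, 9 in the SMILES.
Other groups present: 1 hydroxyl, 1 ketone.
Aldehyde count: 2.

2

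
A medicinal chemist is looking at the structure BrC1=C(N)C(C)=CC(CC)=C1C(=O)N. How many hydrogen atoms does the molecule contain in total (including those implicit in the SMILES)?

Walk through each heavy atom and fill implicit hydrogens from standard valence (C 4, N 3, O 2, S 2, halogen 1):
  atom 1: Br (halogen, monovalent) → 0 H
  atom 2: C, bond orders sum to 4 (valence 4) → 0 H
  atom 3: C, bond orders sum to 4 (valence 4) → 0 H
  atom 4: N, bond orders sum to 1 (valence 3) → 2 H
  atom 5: C, bond orders sum to 4 (valence 4) → 0 H
  atom 6: C, bond orders sum to 1 (valence 4) → 3 H
  atom 7: C, bond orders sum to 3 (valence 4) → 1 H
  atom 8: C, bond orders sum to 4 (valence 4) → 0 H
  atom 9: C, bond orders sum to 2 (valence 4) → 2 H
  atom 10: C, bond orders sum to 1 (valence 4) → 3 H
  atom 11: C, bond orders sum to 4 (valence 4) → 0 H
  atom 12: C, bond orders sum to 4 (valence 4) → 0 H
  atom 13: O, bond orders sum to 2 (valence 2) → 0 H
  atom 14: N, bond orders sum to 1 (valence 3) → 2 H
Total hydrogens: 13.

13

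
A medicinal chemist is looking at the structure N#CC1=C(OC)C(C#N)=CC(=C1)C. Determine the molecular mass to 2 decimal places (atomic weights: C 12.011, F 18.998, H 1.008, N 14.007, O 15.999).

First, the molecular formula is C10H8N2O (counting implicit H from valence).
  C: 10 × 12.011 = 120.110
  H: 8 × 1.008 = 8.064
  N: 2 × 14.007 = 28.014
  O: 1 × 15.999 = 15.999
Sum: 10×12.011 + 8×1.008 + 2×14.007 + 1×15.999 = 172.187 → 172.19 g/mol.

172.19 g/mol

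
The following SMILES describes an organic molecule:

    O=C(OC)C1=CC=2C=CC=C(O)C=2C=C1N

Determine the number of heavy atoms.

16

Every atom symbol written in the SMILES (organic subset) is one heavy atom; implicit H are not written.
Heavy atoms by element → C:12, N:1, O:3.
Total: 16.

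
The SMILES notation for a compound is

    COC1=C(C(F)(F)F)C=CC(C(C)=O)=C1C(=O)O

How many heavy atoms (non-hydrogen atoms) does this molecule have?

Every atom symbol written in the SMILES (organic subset) is one heavy atom; implicit H are not written.
Heavy atoms by element → C:11, F:3, O:4.
Total: 18.

18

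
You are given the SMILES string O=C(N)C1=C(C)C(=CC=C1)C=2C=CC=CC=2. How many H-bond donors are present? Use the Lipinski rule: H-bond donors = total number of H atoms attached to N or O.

2

Donors: find every N or O and count the H atoms it carries.
  atom 1 (O): bond orders sum to 2 → 0 H
  atom 3 (N): bond orders sum to 1 → 2 H
Lipinski HBD = 2.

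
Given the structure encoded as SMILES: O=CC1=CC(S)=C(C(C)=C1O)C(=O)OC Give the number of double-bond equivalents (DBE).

6

Molecular formula: C10H10O4S.
DoU = (2C + 2 + N − H − X) / 2, where X is the halogen count and O/S are ignored.
    = (2·10 + 2 + 0 − 10 − 0) / 2 = 12 / 2 = 6.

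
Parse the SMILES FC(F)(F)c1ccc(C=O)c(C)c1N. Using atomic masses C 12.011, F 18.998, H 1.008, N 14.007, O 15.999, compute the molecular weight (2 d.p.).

203.16 g/mol

First, the molecular formula is C9H8F3NO (counting implicit H from valence).
  C: 9 × 12.011 = 108.099
  F: 3 × 18.998 = 56.994
  H: 8 × 1.008 = 8.064
  N: 1 × 14.007 = 14.007
  O: 1 × 15.999 = 15.999
Sum: 9×12.011 + 3×18.998 + 8×1.008 + 1×14.007 + 1×15.999 = 203.163 → 203.16 g/mol.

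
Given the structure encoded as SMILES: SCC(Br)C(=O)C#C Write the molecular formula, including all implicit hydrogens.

Walk through each heavy atom and fill implicit hydrogens from standard valence (C 4, N 3, O 2, S 2, halogen 1):
  atom 1: S, bond orders sum to 1 (valence 2) → 1 H
  atom 2: C, bond orders sum to 2 (valence 4) → 2 H
  atom 3: C, bond orders sum to 3 (valence 4) → 1 H
  atom 4: Br (halogen, monovalent) → 0 H
  atom 5: C, bond orders sum to 4 (valence 4) → 0 H
  atom 6: O, bond orders sum to 2 (valence 2) → 0 H
  atom 7: C, bond orders sum to 4 (valence 4) → 0 H
  atom 8: C, bond orders sum to 3 (valence 4) → 1 H
Totals → C:5, H:5, Br:1, O:1, S:1.
In Hill order: C5H5BrOS.

C5H5BrOS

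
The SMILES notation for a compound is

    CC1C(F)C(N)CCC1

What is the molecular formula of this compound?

Walk through each heavy atom and fill implicit hydrogens from standard valence (C 4, N 3, O 2, S 2, halogen 1):
  atom 1: C, bond orders sum to 1 (valence 4) → 3 H
  atom 2: C, bond orders sum to 3 (valence 4) → 1 H
  atom 3: C, bond orders sum to 3 (valence 4) → 1 H
  atom 4: F (halogen, monovalent) → 0 H
  atom 5: C, bond orders sum to 3 (valence 4) → 1 H
  atom 6: N, bond orders sum to 1 (valence 3) → 2 H
  atom 7: C, bond orders sum to 2 (valence 4) → 2 H
  atom 8: C, bond orders sum to 2 (valence 4) → 2 H
  atom 9: C, bond orders sum to 2 (valence 4) → 2 H
Totals → C:7, H:14, F:1, N:1.

C7H14FN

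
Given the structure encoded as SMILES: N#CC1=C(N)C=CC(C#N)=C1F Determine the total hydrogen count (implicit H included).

4

Walk through each heavy atom and fill implicit hydrogens from standard valence (C 4, N 3, O 2, S 2, halogen 1):
  atom 1: N, bond orders sum to 3 (valence 3) → 0 H
  atom 2: C, bond orders sum to 4 (valence 4) → 0 H
  atom 3: C, bond orders sum to 4 (valence 4) → 0 H
  atom 4: C, bond orders sum to 4 (valence 4) → 0 H
  atom 5: N, bond orders sum to 1 (valence 3) → 2 H
  atom 6: C, bond orders sum to 3 (valence 4) → 1 H
  atom 7: C, bond orders sum to 3 (valence 4) → 1 H
  atom 8: C, bond orders sum to 4 (valence 4) → 0 H
  atom 9: C, bond orders sum to 4 (valence 4) → 0 H
  atom 10: N, bond orders sum to 3 (valence 3) → 0 H
  atom 11: C, bond orders sum to 4 (valence 4) → 0 H
  atom 12: F (halogen, monovalent) → 0 H
Total hydrogens: 4.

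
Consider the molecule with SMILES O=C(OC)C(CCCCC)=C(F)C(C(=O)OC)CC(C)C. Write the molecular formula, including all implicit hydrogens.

C16H27FO4

Walk through each heavy atom and fill implicit hydrogens from standard valence (C 4, N 3, O 2, S 2, halogen 1):
  atom 1: O, bond orders sum to 2 (valence 2) → 0 H
  atom 2: C, bond orders sum to 4 (valence 4) → 0 H
  atom 3: O, bond orders sum to 2 (valence 2) → 0 H
  atom 4: C, bond orders sum to 1 (valence 4) → 3 H
  atom 5: C, bond orders sum to 4 (valence 4) → 0 H
  atom 6: C, bond orders sum to 2 (valence 4) → 2 H
  atom 7: C, bond orders sum to 2 (valence 4) → 2 H
  atom 8: C, bond orders sum to 2 (valence 4) → 2 H
  atom 9: C, bond orders sum to 2 (valence 4) → 2 H
  atom 10: C, bond orders sum to 1 (valence 4) → 3 H
  atom 11: C, bond orders sum to 4 (valence 4) → 0 H
  atom 12: F (halogen, monovalent) → 0 H
  atom 13: C, bond orders sum to 3 (valence 4) → 1 H
  atom 14: C, bond orders sum to 4 (valence 4) → 0 H
  atom 15: O, bond orders sum to 2 (valence 2) → 0 H
  atom 16: O, bond orders sum to 2 (valence 2) → 0 H
  atom 17: C, bond orders sum to 1 (valence 4) → 3 H
  atom 18: C, bond orders sum to 2 (valence 4) → 2 H
  atom 19: C, bond orders sum to 3 (valence 4) → 1 H
  atom 20: C, bond orders sum to 1 (valence 4) → 3 H
  atom 21: C, bond orders sum to 1 (valence 4) → 3 H
Totals → C:16, H:27, F:1, O:4.
In Hill order: C16H27FO4.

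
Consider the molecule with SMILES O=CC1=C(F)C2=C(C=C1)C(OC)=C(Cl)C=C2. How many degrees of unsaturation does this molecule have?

8

Molecular formula: C12H8ClFO2.
DoU = (2C + 2 + N − H − X) / 2, where X is the halogen count and O/S are ignored.
    = (2·12 + 2 + 0 − 8 − 2) / 2 = 16 / 2 = 8.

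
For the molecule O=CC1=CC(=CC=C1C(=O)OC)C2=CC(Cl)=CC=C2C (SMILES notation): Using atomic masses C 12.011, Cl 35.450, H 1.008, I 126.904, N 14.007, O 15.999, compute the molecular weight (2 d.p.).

First, the molecular formula is C16H13ClO3 (counting implicit H from valence).
  C: 16 × 12.011 = 192.176
  Cl: 1 × 35.450 = 35.450
  H: 13 × 1.008 = 13.104
  O: 3 × 15.999 = 47.997
Sum: 16×12.011 + 1×35.450 + 13×1.008 + 3×15.999 = 288.727 → 288.73 g/mol.

288.73 g/mol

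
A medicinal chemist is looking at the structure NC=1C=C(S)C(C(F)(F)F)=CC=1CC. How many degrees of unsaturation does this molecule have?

Molecular formula: C9H10F3NS.
DoU = (2C + 2 + N − H − X) / 2, where X is the halogen count and O/S are ignored.
    = (2·9 + 2 + 1 − 10 − 3) / 2 = 8 / 2 = 4.

4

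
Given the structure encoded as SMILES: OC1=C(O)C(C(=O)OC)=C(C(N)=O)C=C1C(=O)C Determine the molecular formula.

C11H11NO6

Walk through each heavy atom and fill implicit hydrogens from standard valence (C 4, N 3, O 2, S 2, halogen 1):
  atom 1: O, bond orders sum to 1 (valence 2) → 1 H
  atom 2: C, bond orders sum to 4 (valence 4) → 0 H
  atom 3: C, bond orders sum to 4 (valence 4) → 0 H
  atom 4: O, bond orders sum to 1 (valence 2) → 1 H
  atom 5: C, bond orders sum to 4 (valence 4) → 0 H
  atom 6: C, bond orders sum to 4 (valence 4) → 0 H
  atom 7: O, bond orders sum to 2 (valence 2) → 0 H
  atom 8: O, bond orders sum to 2 (valence 2) → 0 H
  atom 9: C, bond orders sum to 1 (valence 4) → 3 H
  atom 10: C, bond orders sum to 4 (valence 4) → 0 H
  atom 11: C, bond orders sum to 4 (valence 4) → 0 H
  atom 12: N, bond orders sum to 1 (valence 3) → 2 H
  atom 13: O, bond orders sum to 2 (valence 2) → 0 H
  atom 14: C, bond orders sum to 3 (valence 4) → 1 H
  atom 15: C, bond orders sum to 4 (valence 4) → 0 H
  atom 16: C, bond orders sum to 4 (valence 4) → 0 H
  atom 17: O, bond orders sum to 2 (valence 2) → 0 H
  atom 18: C, bond orders sum to 1 (valence 4) → 3 H
Totals → C:11, H:11, N:1, O:6.
In Hill order: C11H11NO6.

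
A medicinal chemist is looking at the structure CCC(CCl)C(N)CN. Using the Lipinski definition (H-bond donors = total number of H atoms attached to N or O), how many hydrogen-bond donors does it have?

4

Donors: find every N or O and count the H atoms it carries.
  atom 7 (N): bond orders sum to 1 → 2 H
  atom 9 (N): bond orders sum to 1 → 2 H
Lipinski HBD = 4.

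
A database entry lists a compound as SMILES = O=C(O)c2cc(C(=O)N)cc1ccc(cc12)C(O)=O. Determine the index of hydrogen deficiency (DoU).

Molecular formula: C13H9NO5.
DoU = (2C + 2 + N − H − X) / 2, where X is the halogen count and O/S are ignored.
    = (2·13 + 2 + 1 − 9 − 0) / 2 = 20 / 2 = 10.

10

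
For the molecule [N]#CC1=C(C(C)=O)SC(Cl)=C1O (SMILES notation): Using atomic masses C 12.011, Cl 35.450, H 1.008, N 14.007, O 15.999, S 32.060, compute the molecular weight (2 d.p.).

201.62 g/mol

First, the molecular formula is C7H4ClNO2S (counting implicit H from valence).
  C: 7 × 12.011 = 84.077
  Cl: 1 × 35.450 = 35.450
  H: 4 × 1.008 = 4.032
  N: 1 × 14.007 = 14.007
  O: 2 × 15.999 = 31.998
  S: 1 × 32.060 = 32.060
Sum: 7×12.011 + 1×35.450 + 4×1.008 + 1×14.007 + 2×15.999 + 1×32.060 = 201.624 → 201.62 g/mol.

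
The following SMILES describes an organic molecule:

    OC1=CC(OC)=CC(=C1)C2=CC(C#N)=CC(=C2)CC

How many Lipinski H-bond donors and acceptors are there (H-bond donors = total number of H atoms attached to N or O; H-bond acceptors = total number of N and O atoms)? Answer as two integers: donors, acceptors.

1, 3

Donors: find every N or O and count the H atoms it carries.
  atom 1 (O): bond orders sum to 1 → 1 H
  atom 5 (O): bond orders sum to 2 → 0 H
  atom 14 (N): bond orders sum to 3 → 0 H
Lipinski HBD = 1.
Acceptors: N atoms = 1, O atoms = 2 → HBA = 3.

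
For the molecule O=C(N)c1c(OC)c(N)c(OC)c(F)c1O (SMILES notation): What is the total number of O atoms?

Scan the SMILES for O atoms (remember two-letter symbols like Cl and Br are single atoms).
Oxygen count: 4.

4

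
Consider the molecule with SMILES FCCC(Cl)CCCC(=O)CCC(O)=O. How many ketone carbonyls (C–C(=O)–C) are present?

The ketone motif appears at heavy-atom position 9 in the SMILES.
Other groups present: 1 carboxylic acid.
Ketone count: 1.

1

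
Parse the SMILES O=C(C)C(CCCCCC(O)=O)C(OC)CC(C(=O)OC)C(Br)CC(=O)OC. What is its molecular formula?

C19H31BrO8

Walk through each heavy atom and fill implicit hydrogens from standard valence (C 4, N 3, O 2, S 2, halogen 1):
  atom 1: O, bond orders sum to 2 (valence 2) → 0 H
  atom 2: C, bond orders sum to 4 (valence 4) → 0 H
  atom 3: C, bond orders sum to 1 (valence 4) → 3 H
  atom 4: C, bond orders sum to 3 (valence 4) → 1 H
  atom 5: C, bond orders sum to 2 (valence 4) → 2 H
  atom 6: C, bond orders sum to 2 (valence 4) → 2 H
  atom 7: C, bond orders sum to 2 (valence 4) → 2 H
  atom 8: C, bond orders sum to 2 (valence 4) → 2 H
  atom 9: C, bond orders sum to 2 (valence 4) → 2 H
  atom 10: C, bond orders sum to 4 (valence 4) → 0 H
  atom 11: O, bond orders sum to 1 (valence 2) → 1 H
  atom 12: O, bond orders sum to 2 (valence 2) → 0 H
  atom 13: C, bond orders sum to 3 (valence 4) → 1 H
  atom 14: O, bond orders sum to 2 (valence 2) → 0 H
  atom 15: C, bond orders sum to 1 (valence 4) → 3 H
  atom 16: C, bond orders sum to 2 (valence 4) → 2 H
  atom 17: C, bond orders sum to 3 (valence 4) → 1 H
  atom 18: C, bond orders sum to 4 (valence 4) → 0 H
  atom 19: O, bond orders sum to 2 (valence 2) → 0 H
  atom 20: O, bond orders sum to 2 (valence 2) → 0 H
  atom 21: C, bond orders sum to 1 (valence 4) → 3 H
  atom 22: C, bond orders sum to 3 (valence 4) → 1 H
  atom 23: Br (halogen, monovalent) → 0 H
  atom 24: C, bond orders sum to 2 (valence 4) → 2 H
  atom 25: C, bond orders sum to 4 (valence 4) → 0 H
  atom 26: O, bond orders sum to 2 (valence 2) → 0 H
  atom 27: O, bond orders sum to 2 (valence 2) → 0 H
  atom 28: C, bond orders sum to 1 (valence 4) → 3 H
Totals → C:19, H:31, Br:1, O:8.
In Hill order: C19H31BrO8.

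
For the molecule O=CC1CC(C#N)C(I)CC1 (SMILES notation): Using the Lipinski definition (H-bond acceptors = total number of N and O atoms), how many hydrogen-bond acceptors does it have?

N atoms: 1; O atoms: 1.
Lipinski HBA = 1 + 1 = 2.

2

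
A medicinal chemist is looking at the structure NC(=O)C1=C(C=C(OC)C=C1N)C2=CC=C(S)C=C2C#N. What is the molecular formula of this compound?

C15H13N3O2S

Walk through each heavy atom and fill implicit hydrogens from standard valence (C 4, N 3, O 2, S 2, halogen 1):
  atom 1: N, bond orders sum to 1 (valence 3) → 2 H
  atom 2: C, bond orders sum to 4 (valence 4) → 0 H
  atom 3: O, bond orders sum to 2 (valence 2) → 0 H
  atom 4: C, bond orders sum to 4 (valence 4) → 0 H
  atom 5: C, bond orders sum to 4 (valence 4) → 0 H
  atom 6: C, bond orders sum to 3 (valence 4) → 1 H
  atom 7: C, bond orders sum to 4 (valence 4) → 0 H
  atom 8: O, bond orders sum to 2 (valence 2) → 0 H
  atom 9: C, bond orders sum to 1 (valence 4) → 3 H
  atom 10: C, bond orders sum to 3 (valence 4) → 1 H
  atom 11: C, bond orders sum to 4 (valence 4) → 0 H
  atom 12: N, bond orders sum to 1 (valence 3) → 2 H
  atom 13: C, bond orders sum to 4 (valence 4) → 0 H
  atom 14: C, bond orders sum to 3 (valence 4) → 1 H
  atom 15: C, bond orders sum to 3 (valence 4) → 1 H
  atom 16: C, bond orders sum to 4 (valence 4) → 0 H
  atom 17: S, bond orders sum to 1 (valence 2) → 1 H
  atom 18: C, bond orders sum to 3 (valence 4) → 1 H
  atom 19: C, bond orders sum to 4 (valence 4) → 0 H
  atom 20: C, bond orders sum to 4 (valence 4) → 0 H
  atom 21: N, bond orders sum to 3 (valence 3) → 0 H
Totals → C:15, H:13, N:3, O:2, S:1.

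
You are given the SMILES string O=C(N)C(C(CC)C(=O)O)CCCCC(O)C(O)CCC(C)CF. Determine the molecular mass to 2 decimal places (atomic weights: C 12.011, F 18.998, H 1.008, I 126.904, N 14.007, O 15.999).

First, the molecular formula is C17H32FNO5 (counting implicit H from valence).
  C: 17 × 12.011 = 204.187
  F: 1 × 18.998 = 18.998
  H: 32 × 1.008 = 32.256
  N: 1 × 14.007 = 14.007
  O: 5 × 15.999 = 79.995
Sum: 17×12.011 + 1×18.998 + 32×1.008 + 1×14.007 + 5×15.999 = 349.443 → 349.44 g/mol.

349.44 g/mol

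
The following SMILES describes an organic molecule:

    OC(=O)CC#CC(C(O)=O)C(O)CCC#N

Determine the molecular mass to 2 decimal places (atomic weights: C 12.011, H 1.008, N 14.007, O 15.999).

First, the molecular formula is C10H11NO5 (counting implicit H from valence).
  C: 10 × 12.011 = 120.110
  H: 11 × 1.008 = 11.088
  N: 1 × 14.007 = 14.007
  O: 5 × 15.999 = 79.995
Sum: 10×12.011 + 11×1.008 + 1×14.007 + 5×15.999 = 225.200 → 225.20 g/mol.

225.20 g/mol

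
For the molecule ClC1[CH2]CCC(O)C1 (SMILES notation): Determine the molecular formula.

C6H11ClO

Walk through each heavy atom and fill implicit hydrogens from standard valence (C 4, N 3, O 2, S 2, halogen 1):
  atom 1: Cl (halogen, monovalent) → 0 H
  atom 2: C, bond orders sum to 3 (valence 4) → 1 H
  atom 3: C with explicit H count 2
  atom 4: C, bond orders sum to 2 (valence 4) → 2 H
  atom 5: C, bond orders sum to 2 (valence 4) → 2 H
  atom 6: C, bond orders sum to 3 (valence 4) → 1 H
  atom 7: O, bond orders sum to 1 (valence 2) → 1 H
  atom 8: C, bond orders sum to 2 (valence 4) → 2 H
Totals → C:6, H:11, Cl:1, O:1.
In Hill order: C6H11ClO.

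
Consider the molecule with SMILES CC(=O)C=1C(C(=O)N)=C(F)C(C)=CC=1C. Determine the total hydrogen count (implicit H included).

Walk through each heavy atom and fill implicit hydrogens from standard valence (C 4, N 3, O 2, S 2, halogen 1):
  atom 1: C, bond orders sum to 1 (valence 4) → 3 H
  atom 2: C, bond orders sum to 4 (valence 4) → 0 H
  atom 3: O, bond orders sum to 2 (valence 2) → 0 H
  atom 4: C, bond orders sum to 4 (valence 4) → 0 H
  atom 5: C, bond orders sum to 4 (valence 4) → 0 H
  atom 6: C, bond orders sum to 4 (valence 4) → 0 H
  atom 7: O, bond orders sum to 2 (valence 2) → 0 H
  atom 8: N, bond orders sum to 1 (valence 3) → 2 H
  atom 9: C, bond orders sum to 4 (valence 4) → 0 H
  atom 10: F (halogen, monovalent) → 0 H
  atom 11: C, bond orders sum to 4 (valence 4) → 0 H
  atom 12: C, bond orders sum to 1 (valence 4) → 3 H
  atom 13: C, bond orders sum to 3 (valence 4) → 1 H
  atom 14: C, bond orders sum to 4 (valence 4) → 0 H
  atom 15: C, bond orders sum to 1 (valence 4) → 3 H
Total hydrogens: 12.

12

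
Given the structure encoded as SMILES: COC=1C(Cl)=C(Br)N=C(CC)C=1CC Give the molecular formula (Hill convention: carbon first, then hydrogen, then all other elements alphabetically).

C10H13BrClNO

Walk through each heavy atom and fill implicit hydrogens from standard valence (C 4, N 3, O 2, S 2, halogen 1):
  atom 1: C, bond orders sum to 1 (valence 4) → 3 H
  atom 2: O, bond orders sum to 2 (valence 2) → 0 H
  atom 3: C, bond orders sum to 4 (valence 4) → 0 H
  atom 4: C, bond orders sum to 4 (valence 4) → 0 H
  atom 5: Cl (halogen, monovalent) → 0 H
  atom 6: C, bond orders sum to 4 (valence 4) → 0 H
  atom 7: Br (halogen, monovalent) → 0 H
  atom 8: N, bond orders sum to 3 (valence 3) → 0 H
  atom 9: C, bond orders sum to 4 (valence 4) → 0 H
  atom 10: C, bond orders sum to 2 (valence 4) → 2 H
  atom 11: C, bond orders sum to 1 (valence 4) → 3 H
  atom 12: C, bond orders sum to 4 (valence 4) → 0 H
  atom 13: C, bond orders sum to 2 (valence 4) → 2 H
  atom 14: C, bond orders sum to 1 (valence 4) → 3 H
Totals → C:10, H:13, Br:1, Cl:1, N:1, O:1.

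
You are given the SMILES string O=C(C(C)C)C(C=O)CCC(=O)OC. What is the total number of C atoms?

Count every carbon token in the SMILES (each C, including those in ring-closure positions and inside branches).
Carbon count: 10.

10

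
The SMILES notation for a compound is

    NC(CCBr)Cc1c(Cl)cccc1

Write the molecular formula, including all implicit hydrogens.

Walk through each heavy atom and fill implicit hydrogens from standard valence (C 4, N 3, O 2, S 2, halogen 1); for lowercase aromatic atoms, an aromatic c carries 1 H when it has two neighbours and 0 H with three, and aromatic n carries 0 H:
  atom 1: N, bond orders sum to 1 (valence 3) → 2 H
  atom 2: C, bond orders sum to 3 (valence 4) → 1 H
  atom 3: C, bond orders sum to 2 (valence 4) → 2 H
  atom 4: C, bond orders sum to 2 (valence 4) → 2 H
  atom 5: Br (halogen, monovalent) → 0 H
  atom 6: C, bond orders sum to 2 (valence 4) → 2 H
  atom 7: aromatic c, 3 neighbours → 0 H
  atom 8: aromatic c, 3 neighbours → 0 H
  atom 9: Cl (halogen, monovalent) → 0 H
  atom 10: aromatic c, 2 neighbours → 1 H
  atom 11: aromatic c, 2 neighbours → 1 H
  atom 12: aromatic c, 2 neighbours → 1 H
  atom 13: aromatic c, 2 neighbours → 1 H
Totals → C:10, H:13, Br:1, Cl:1, N:1.
In Hill order: C10H13BrClN.

C10H13BrClN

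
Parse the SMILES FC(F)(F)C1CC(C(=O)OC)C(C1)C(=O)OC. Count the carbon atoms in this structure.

Count every carbon token in the SMILES (each C, including those in ring-closure positions and inside branches).
Carbon count: 10.

10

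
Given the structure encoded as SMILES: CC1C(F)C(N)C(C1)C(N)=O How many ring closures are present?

In SMILES, each pair of matching ring-closure digits denotes one ring-closing bond; the number of such bonds equals the number of independent rings.
Ring-closure bonds here: 1.

1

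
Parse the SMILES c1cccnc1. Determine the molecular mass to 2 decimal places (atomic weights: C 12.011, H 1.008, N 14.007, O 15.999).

79.10 g/mol

First, the molecular formula is C5H5N (counting implicit H from valence).
  C: 5 × 12.011 = 60.055
  H: 5 × 1.008 = 5.040
  N: 1 × 14.007 = 14.007
Sum: 5×12.011 + 5×1.008 + 1×14.007 = 79.102 → 79.10 g/mol.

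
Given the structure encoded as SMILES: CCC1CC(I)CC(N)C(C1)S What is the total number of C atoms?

9

Count every carbon token in the SMILES (each C, including those in ring-closure positions and inside branches).
Carbon count: 9.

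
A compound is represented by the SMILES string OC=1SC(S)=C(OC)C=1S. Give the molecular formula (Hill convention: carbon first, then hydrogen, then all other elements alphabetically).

Walk through each heavy atom and fill implicit hydrogens from standard valence (C 4, N 3, O 2, S 2, halogen 1):
  atom 1: O, bond orders sum to 1 (valence 2) → 1 H
  atom 2: C, bond orders sum to 4 (valence 4) → 0 H
  atom 3: S, bond orders sum to 2 (valence 2) → 0 H
  atom 4: C, bond orders sum to 4 (valence 4) → 0 H
  atom 5: S, bond orders sum to 1 (valence 2) → 1 H
  atom 6: C, bond orders sum to 4 (valence 4) → 0 H
  atom 7: O, bond orders sum to 2 (valence 2) → 0 H
  atom 8: C, bond orders sum to 1 (valence 4) → 3 H
  atom 9: C, bond orders sum to 4 (valence 4) → 0 H
  atom 10: S, bond orders sum to 1 (valence 2) → 1 H
Totals → C:5, H:6, O:2, S:3.
In Hill order: C5H6O2S3.

C5H6O2S3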